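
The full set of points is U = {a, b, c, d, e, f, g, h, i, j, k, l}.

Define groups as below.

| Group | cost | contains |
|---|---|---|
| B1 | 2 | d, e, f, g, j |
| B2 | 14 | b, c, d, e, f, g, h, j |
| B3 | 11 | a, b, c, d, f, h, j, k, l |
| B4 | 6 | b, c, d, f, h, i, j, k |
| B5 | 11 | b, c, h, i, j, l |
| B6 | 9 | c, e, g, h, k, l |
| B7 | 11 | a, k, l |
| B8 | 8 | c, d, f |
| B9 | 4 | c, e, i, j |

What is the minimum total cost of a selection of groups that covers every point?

17

B1, B3, B9 together cover every point (B1 ∪ B3 ∪ B9 = {a, b, c, d, e, f, g, h, i, j, k, l}); total cost 2 + 11 + 4 = 17.
The greedy pick B1, B4, B3 costs 19; no covering selection beats 17.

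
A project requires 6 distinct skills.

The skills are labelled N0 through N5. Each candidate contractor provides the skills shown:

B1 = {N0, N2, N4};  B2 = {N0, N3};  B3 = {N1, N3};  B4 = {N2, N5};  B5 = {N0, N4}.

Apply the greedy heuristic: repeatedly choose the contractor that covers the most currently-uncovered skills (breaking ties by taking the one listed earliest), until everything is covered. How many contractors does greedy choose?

3

Greedy: pick B1 (covers 3 new) → pick B3 (covers 2 new) → pick B4 (covers 1 new). Total picks: 3.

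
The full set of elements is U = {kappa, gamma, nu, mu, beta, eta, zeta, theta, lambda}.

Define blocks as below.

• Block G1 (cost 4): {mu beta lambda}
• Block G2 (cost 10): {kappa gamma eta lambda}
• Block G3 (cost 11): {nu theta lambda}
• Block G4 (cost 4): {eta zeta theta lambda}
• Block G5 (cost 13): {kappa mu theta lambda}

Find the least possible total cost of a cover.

29

G1, G2, G3, G4 together cover every element (G1 ∪ G2 ∪ G3 ∪ G4 = {kappa, gamma, nu, mu, beta, eta, zeta, theta, lambda}); total cost 4 + 10 + 11 + 4 = 29.
No covering selection has total cost below 29.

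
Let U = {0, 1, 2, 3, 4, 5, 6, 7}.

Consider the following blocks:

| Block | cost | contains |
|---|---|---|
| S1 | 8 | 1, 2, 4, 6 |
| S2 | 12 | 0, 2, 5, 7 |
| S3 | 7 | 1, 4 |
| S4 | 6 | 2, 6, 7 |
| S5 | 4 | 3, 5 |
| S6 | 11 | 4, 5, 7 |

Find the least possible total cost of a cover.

S1, S2, S5 together cover every point (S1 ∪ S2 ∪ S5 = {0, 1, 2, 3, 4, 5, 6, 7}); total cost 8 + 12 + 4 = 24.
No covering selection has total cost below 24.

24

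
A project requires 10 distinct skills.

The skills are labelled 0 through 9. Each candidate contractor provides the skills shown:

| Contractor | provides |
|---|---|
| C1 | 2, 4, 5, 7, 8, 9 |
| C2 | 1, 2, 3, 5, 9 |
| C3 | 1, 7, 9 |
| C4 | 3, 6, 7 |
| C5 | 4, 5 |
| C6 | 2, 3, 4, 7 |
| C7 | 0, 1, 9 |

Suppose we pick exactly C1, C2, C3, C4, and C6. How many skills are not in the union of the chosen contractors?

1

Union of C1, C2, C3, C4, C6 = {1, 2, 3, 4, 5, 6, 7, 8, 9}.
Not covered: 0 — 1 skill.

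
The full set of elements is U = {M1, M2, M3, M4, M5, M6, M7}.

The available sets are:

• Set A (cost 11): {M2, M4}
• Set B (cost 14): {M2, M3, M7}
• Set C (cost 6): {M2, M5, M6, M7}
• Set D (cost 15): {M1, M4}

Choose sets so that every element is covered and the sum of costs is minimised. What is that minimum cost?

B, C, D together cover every element (B ∪ C ∪ D = {M1, M2, M3, M4, M5, M6, M7}); total cost 14 + 6 + 15 = 35.
No covering selection has total cost below 35.

35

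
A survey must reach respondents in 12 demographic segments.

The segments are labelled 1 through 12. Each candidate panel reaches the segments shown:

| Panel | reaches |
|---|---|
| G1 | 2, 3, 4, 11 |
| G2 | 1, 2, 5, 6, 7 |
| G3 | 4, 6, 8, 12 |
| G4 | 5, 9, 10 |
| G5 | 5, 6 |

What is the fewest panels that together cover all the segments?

4

G1 and G2 and G3 and G4 together: G1 ∪ G2 ∪ G3 ∪ G4 = {1, 2, 3, 4, 5, 6, 7, 8, 9, 10, 11, 12} — every segment is covered.
Only G2 contains 1, so G2 is forced; the remaining 7 segments need at least 3 more panels (each remaining panel adds at most 3) — so at least 4 panels are needed, and 4 is optimal.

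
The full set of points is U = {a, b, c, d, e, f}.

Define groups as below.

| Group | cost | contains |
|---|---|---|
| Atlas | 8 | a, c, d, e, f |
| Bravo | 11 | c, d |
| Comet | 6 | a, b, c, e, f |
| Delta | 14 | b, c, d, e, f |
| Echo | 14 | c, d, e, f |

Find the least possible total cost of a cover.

Atlas, Comet together cover every point (Atlas ∪ Comet = {a, b, c, d, e, f}); total cost 8 + 6 = 14.
No covering selection has total cost below 14.

14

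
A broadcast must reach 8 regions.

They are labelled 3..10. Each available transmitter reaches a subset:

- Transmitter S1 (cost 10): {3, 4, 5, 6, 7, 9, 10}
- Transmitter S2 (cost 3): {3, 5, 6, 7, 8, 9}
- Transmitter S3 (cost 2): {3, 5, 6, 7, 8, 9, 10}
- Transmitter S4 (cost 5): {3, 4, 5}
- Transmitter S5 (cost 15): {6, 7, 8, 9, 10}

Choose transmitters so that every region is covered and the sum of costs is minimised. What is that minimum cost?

7

S3, S4 together cover every region (S3 ∪ S4 = {3, 4, 5, 6, 7, 8, 9, 10}); total cost 2 + 5 = 7.
No covering selection has total cost below 7.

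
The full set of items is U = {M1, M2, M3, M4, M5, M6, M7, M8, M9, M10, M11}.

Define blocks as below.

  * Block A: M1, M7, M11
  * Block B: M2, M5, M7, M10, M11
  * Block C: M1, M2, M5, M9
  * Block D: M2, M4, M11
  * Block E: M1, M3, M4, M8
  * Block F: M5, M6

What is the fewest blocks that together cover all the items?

4

Take {B, C, E, F}. Their union is {M1, M2, M3, M4, M5, M6, M7, M8, M9, M10, M11}, which is all 11 items.
Only F contains M6, so F is forced; the remaining 9 items need at least 3 more blocks (each remaining block adds at most 4) — so at least 4 blocks are needed, and 4 is optimal.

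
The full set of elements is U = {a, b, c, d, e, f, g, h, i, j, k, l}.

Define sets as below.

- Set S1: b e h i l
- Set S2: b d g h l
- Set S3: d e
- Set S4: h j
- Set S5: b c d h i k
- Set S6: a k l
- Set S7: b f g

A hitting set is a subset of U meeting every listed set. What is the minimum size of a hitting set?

Take T = {a, d, g, h}. Each listed set contains at least one of these, so T is a hitting set of size 4.
The sets S3, S4, S6, S7 are pairwise disjoint, so any hitting set needs a separate element for each — at least 4. Hence 4 is optimal.

4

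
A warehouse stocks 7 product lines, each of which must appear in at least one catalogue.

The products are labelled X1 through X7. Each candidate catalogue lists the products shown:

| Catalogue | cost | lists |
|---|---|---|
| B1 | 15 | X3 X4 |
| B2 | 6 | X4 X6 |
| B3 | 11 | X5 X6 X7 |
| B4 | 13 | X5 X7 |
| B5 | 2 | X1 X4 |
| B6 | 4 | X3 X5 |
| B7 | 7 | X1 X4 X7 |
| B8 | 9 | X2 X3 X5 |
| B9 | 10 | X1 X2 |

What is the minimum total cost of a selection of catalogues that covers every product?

B2, B7, B8 together cover every product (B2 ∪ B7 ∪ B8 = {X1, X2, X3, X4, X5, X6, X7}); total cost 6 + 7 + 9 = 22.
The greedy pick B5, B6, B3, B8 costs 26; no covering selection beats 22.

22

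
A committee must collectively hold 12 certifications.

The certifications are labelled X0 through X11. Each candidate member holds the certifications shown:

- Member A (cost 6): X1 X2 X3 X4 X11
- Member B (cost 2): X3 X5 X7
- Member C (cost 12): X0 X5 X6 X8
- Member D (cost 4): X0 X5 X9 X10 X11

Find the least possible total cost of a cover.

A, B, C, D together cover every certification (A ∪ B ∪ C ∪ D = {X0, X1, X2, X3, X4, X5, X6, X7, X8, X9, X10, X11}); total cost 6 + 2 + 12 + 4 = 24.
No covering selection has total cost below 24.

24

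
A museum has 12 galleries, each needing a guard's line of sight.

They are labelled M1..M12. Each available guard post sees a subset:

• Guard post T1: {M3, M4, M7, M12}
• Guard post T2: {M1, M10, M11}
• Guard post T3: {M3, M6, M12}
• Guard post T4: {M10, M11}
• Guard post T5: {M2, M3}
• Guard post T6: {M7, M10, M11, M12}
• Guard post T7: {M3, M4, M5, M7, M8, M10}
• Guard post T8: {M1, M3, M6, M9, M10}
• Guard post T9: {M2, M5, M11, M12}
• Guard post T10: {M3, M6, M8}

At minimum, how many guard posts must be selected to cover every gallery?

3

Take {T7, T8, T9}. Their union is {M1, M2, M3, M4, M5, M6, M7, M8, M9, M10, M11, M12}, which is all 12 galleries.
Only T8 contains M9, so T8 is forced; the remaining 7 galleries need at least 2 more guard posts (each remaining guard post adds at most 4) — so at least 3 guard posts are needed, and 3 is optimal.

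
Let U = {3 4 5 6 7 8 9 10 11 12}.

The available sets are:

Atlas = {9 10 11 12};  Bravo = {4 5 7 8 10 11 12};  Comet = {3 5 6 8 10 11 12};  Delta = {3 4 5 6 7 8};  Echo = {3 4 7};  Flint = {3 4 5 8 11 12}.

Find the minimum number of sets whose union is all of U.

2

Take {Atlas, Delta}. Their union is {3, 4, 5, 6, 7, 8, 9, 10, 11, 12}, which is all 10 points.
No single set has all 10 points (the largest, Bravo, has 7), so 2 is optimal.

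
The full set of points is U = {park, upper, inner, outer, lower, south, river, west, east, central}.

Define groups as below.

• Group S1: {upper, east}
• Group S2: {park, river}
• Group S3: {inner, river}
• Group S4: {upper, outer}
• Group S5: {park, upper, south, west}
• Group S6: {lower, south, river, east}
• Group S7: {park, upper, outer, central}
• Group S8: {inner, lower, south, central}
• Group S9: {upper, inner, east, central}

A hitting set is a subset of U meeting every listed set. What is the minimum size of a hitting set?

The 3 points {upper, river, central} hit every group.
The groups S2, S4, S8 are pairwise disjoint, so any hitting set needs a separate point for each — at least 3. Hence 3 is optimal.

3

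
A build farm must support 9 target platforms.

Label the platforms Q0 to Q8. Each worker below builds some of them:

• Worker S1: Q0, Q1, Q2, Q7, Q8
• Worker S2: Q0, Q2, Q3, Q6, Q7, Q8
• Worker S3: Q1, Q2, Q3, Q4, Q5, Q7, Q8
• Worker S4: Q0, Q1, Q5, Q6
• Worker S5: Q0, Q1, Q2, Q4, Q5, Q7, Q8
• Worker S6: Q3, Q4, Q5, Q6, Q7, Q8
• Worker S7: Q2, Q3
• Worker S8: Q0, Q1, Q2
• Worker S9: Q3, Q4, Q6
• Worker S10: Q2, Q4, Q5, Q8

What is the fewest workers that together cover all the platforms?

S3 and S4 together: S3 ∪ S4 = {Q0, Q1, Q2, Q3, Q4, Q5, Q6, Q7, Q8} — every platform is covered.
No single worker has all 9 platforms (the largest, S3, has 7), so 2 is optimal.

2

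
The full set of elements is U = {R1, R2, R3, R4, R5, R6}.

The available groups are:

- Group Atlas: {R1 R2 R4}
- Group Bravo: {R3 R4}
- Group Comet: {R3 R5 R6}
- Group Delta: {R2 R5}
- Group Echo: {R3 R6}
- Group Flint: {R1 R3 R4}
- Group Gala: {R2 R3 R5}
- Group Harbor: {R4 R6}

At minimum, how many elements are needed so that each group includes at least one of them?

H = {R2, R4, R6} meets every group (each contains at least one member of H), and |H| = 3.
No choice of 2 elements meets every group, so 3 is the minimum.

3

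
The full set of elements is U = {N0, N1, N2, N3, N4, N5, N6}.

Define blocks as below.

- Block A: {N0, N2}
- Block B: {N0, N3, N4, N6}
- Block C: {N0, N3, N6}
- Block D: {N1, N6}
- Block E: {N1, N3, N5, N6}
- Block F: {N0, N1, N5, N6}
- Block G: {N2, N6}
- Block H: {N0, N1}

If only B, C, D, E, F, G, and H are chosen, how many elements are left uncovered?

Union of B, C, D, E, F, G, H = {N0, N1, N2, N3, N4, N5, N6} — that's every element, so 0 are uncovered.

0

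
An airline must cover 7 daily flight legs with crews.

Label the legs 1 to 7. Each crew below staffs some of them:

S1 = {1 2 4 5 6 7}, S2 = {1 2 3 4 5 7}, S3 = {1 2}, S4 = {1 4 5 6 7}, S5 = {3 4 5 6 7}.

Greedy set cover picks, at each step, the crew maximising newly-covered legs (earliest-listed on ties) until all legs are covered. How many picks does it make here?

Greedy: pick S1 (covers 6 new) → pick S2 (covers 1 new). Total picks: 2.

2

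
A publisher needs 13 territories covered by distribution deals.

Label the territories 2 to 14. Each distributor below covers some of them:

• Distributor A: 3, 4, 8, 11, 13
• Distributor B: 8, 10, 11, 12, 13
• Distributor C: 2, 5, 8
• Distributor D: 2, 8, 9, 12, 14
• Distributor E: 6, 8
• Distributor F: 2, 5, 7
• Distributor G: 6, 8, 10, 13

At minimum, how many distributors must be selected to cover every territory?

4

A and D and F and G together: A ∪ D ∪ F ∪ G = {2, 3, 4, 5, 6, 7, 8, 9, 10, 11, 12, 13, 14} — every territory is covered.
No 3 of the 7 distributors cover everything (all 35 combinations miss at least one territory), so 4 is optimal.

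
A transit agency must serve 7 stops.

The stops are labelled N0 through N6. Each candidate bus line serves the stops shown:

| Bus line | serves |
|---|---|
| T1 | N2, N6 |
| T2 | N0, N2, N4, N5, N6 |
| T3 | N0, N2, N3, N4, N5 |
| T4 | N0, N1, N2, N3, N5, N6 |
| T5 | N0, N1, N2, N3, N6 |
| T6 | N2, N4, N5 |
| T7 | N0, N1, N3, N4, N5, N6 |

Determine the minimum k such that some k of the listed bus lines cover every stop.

T3 and T4 together: T3 ∪ T4 = {N0, N1, N2, N3, N4, N5, N6} — every stop is covered.
No single bus line has all 7 stops (the largest, T4, has 6), so 2 is optimal.

2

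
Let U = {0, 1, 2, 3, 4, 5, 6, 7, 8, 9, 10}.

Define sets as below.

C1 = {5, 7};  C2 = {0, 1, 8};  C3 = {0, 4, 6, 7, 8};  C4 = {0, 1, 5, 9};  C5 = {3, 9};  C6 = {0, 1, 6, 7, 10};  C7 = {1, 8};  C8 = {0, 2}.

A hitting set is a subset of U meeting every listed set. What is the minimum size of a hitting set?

4

The 4 elements {1, 2, 3, 7} hit every set.
The sets C1, C5, C7, C8 are pairwise disjoint, so any hitting set needs a separate element for each — at least 4. Hence 4 is optimal.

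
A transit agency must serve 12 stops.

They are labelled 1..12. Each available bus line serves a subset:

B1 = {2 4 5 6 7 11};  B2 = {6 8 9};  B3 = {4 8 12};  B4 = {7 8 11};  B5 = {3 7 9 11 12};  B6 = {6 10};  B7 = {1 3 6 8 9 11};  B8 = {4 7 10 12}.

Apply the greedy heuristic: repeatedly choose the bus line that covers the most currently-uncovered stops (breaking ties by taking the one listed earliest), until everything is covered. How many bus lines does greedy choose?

3

Greedy: pick B1 (covers 6 new) → pick B7 (covers 4 new) → pick B8 (covers 2 new). Total picks: 3.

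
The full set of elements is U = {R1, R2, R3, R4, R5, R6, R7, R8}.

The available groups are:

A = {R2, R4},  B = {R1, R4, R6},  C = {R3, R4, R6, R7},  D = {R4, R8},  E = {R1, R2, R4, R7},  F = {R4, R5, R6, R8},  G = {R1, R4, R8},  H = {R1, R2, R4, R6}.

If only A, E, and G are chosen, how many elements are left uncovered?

Union of A, E, G = {R1, R2, R4, R7, R8}.
Not covered: R3, R5, R6 — 3 elements.

3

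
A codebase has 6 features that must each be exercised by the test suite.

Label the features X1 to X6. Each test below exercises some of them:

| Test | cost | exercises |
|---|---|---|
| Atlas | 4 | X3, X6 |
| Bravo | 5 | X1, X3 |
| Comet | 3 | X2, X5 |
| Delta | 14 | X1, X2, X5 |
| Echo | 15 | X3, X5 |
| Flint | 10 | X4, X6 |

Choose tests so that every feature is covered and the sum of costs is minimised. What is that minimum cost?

18

Bravo, Comet, Flint together cover every feature (Bravo ∪ Comet ∪ Flint = {X1, X2, X3, X4, X5, X6}); total cost 5 + 3 + 10 = 18.
The greedy pick Comet, Atlas, Bravo, Flint costs 22; no covering selection beats 18.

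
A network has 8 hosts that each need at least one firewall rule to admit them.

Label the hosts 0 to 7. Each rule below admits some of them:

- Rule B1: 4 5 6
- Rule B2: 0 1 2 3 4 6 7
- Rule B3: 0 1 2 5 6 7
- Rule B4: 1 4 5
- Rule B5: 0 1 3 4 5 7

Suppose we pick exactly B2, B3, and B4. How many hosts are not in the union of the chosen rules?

0

Union of B2, B3, B4 = {0, 1, 2, 3, 4, 5, 6, 7} — that's every host, so 0 are uncovered.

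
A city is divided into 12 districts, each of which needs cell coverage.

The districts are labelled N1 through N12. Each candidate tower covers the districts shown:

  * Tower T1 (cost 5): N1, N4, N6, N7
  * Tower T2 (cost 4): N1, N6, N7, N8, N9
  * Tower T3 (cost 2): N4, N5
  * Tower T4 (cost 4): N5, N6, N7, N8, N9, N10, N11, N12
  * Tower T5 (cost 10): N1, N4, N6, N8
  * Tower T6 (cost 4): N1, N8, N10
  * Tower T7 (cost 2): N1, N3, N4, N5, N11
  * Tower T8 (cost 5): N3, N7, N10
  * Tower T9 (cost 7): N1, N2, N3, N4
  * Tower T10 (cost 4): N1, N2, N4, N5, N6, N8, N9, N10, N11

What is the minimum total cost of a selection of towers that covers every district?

T4, T7, T10 together cover every district (T4 ∪ T7 ∪ T10 = {N1, N2, N3, N4, N5, N6, N7, N8, N9, N10, N11, N12}); total cost 4 + 2 + 4 = 10.
No covering selection has total cost below 10.

10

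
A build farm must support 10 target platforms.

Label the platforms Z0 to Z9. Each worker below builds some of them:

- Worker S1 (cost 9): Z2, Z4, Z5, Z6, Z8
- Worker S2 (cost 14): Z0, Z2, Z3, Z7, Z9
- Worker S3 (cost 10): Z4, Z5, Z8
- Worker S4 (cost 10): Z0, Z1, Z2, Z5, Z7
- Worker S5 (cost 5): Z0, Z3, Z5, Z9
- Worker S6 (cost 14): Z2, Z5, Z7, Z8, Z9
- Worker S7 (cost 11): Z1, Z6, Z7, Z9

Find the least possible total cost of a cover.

S1, S4, S5 together cover every platform (S1 ∪ S4 ∪ S5 = {Z0, Z1, Z2, Z3, Z4, Z5, Z6, Z7, Z8, Z9}); total cost 9 + 10 + 5 = 24.
No covering selection has total cost below 24.

24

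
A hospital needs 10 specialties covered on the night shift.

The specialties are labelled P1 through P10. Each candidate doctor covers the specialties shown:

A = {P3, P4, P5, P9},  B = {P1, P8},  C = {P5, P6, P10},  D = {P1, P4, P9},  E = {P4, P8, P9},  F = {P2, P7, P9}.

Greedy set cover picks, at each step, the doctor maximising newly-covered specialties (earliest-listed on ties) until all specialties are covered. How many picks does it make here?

Greedy: pick A (covers 4 new) → pick B (covers 2 new) → pick C (covers 2 new) → pick F (covers 2 new). Total picks: 4.

4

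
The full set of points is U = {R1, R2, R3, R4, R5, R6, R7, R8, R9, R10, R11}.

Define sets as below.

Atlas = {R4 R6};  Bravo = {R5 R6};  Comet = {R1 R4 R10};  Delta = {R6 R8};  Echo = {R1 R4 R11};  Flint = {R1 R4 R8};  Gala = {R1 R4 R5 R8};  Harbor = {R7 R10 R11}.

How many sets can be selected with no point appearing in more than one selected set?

3

Bravo, Flint, Harbor are pairwise disjoint (Bravo={R5,R6}; Flint={R1,R4,R8}; Harbor={R7,R10,R11}).
Every remaining set overlaps one of these, and no 4 of the listed sets are pairwise disjoint, so 3 is the maximum.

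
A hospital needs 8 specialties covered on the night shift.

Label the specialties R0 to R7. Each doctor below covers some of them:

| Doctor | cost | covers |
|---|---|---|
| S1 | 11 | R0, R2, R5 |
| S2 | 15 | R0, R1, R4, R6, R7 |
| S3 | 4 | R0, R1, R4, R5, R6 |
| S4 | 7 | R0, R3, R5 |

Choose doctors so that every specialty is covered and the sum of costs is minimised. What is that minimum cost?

33

S1, S2, S4 together cover every specialty (S1 ∪ S2 ∪ S4 = {R0, R1, R2, R3, R4, R5, R6, R7}); total cost 11 + 15 + 7 = 33.
The greedy pick S3, S4, S1, S2 costs 37; no covering selection beats 33.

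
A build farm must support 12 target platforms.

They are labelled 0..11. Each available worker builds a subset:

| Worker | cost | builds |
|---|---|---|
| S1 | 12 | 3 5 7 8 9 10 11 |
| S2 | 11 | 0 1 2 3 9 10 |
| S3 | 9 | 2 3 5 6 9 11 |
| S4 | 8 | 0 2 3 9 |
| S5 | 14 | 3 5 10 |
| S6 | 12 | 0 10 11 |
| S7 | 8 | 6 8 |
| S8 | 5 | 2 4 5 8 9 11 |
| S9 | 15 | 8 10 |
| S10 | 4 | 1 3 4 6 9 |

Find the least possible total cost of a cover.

24

S1, S4, S10 together cover every platform (S1 ∪ S4 ∪ S10 = {0, 1, 2, 3, 4, 5, 6, 7, 8, 9, 10, 11}); total cost 12 + 8 + 4 = 24.
The greedy pick S10, S8, S2, S1 costs 32; no covering selection beats 24.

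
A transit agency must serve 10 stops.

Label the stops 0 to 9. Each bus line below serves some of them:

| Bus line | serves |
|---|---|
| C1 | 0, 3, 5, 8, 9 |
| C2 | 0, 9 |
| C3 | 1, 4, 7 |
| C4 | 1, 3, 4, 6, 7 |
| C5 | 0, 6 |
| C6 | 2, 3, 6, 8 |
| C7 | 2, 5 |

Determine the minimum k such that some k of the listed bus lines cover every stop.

C1 and C4 and C7 together: C1 ∪ C4 ∪ C7 = {0, 1, 2, 3, 4, 5, 6, 7, 8, 9} — every stop is covered.
No 2 of the 7 bus lines cover everything (all 21 combinations miss at least one stop), so 3 is optimal.

3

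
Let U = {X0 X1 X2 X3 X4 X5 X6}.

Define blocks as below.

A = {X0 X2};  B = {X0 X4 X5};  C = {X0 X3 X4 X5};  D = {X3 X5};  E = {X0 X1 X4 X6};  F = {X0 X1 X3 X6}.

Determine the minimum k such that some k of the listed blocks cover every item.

3

A and D and E together: A ∪ D ∪ E = {X0, X1, X2, X3, X4, X5, X6} — every item is covered.
Only A contains X2, so A is forced; the remaining 5 items need at least 2 more blocks (each remaining block adds at most 3) — so at least 3 blocks are needed, and 3 is optimal.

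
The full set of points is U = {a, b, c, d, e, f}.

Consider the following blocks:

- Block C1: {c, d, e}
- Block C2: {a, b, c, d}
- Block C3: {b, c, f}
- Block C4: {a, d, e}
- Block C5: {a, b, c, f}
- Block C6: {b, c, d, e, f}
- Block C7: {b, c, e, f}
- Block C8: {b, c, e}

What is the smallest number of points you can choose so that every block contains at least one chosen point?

H = {a, c} meets every block (each contains at least one member of H), and |H| = 2.
The blocks C3, C4 are pairwise disjoint, so any hitting set needs a separate point for each — at least 2. Hence 2 is optimal.

2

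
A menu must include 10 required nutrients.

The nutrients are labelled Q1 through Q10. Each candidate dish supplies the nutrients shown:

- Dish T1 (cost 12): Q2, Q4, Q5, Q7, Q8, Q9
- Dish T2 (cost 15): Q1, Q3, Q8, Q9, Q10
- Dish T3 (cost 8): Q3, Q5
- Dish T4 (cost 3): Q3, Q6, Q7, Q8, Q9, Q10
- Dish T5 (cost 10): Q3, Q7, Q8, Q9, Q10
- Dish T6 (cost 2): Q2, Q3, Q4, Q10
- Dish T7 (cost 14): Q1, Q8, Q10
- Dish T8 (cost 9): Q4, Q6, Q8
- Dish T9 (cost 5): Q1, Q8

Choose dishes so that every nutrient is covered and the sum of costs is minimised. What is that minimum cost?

T3, T4, T6, T9 together cover every nutrient (T3 ∪ T4 ∪ T6 ∪ T9 = {Q1, Q2, Q3, Q4, Q5, Q6, Q7, Q8, Q9, Q10}); total cost 8 + 3 + 2 + 5 = 18.
No covering selection has total cost below 18.

18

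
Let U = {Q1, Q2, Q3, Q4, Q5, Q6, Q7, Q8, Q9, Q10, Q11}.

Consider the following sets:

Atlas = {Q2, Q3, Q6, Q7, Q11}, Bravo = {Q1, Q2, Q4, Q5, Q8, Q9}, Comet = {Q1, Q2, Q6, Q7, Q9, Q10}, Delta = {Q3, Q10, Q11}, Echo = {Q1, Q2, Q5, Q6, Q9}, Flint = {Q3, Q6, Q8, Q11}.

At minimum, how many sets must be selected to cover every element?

3

Bravo and Comet and Delta together: Bravo ∪ Comet ∪ Delta = {Q1, Q2, Q3, Q4, Q5, Q6, Q7, Q8, Q9, Q10, Q11} — every element is covered.
Only Bravo contains Q4, so Bravo is forced; the remaining 5 elements need at least 2 more sets (each remaining set adds at most 4) — so at least 3 sets are needed, and 3 is optimal.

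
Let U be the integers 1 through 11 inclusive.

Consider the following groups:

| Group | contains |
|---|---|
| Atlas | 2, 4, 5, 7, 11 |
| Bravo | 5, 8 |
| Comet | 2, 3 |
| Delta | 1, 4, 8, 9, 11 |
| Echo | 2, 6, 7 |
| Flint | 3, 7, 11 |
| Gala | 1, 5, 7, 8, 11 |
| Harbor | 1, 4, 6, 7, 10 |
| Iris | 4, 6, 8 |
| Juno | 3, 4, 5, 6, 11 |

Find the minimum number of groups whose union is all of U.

4

Take {Atlas, Delta, Harbor, Juno}. Their union is {1, 2, 3, 4, 5, 6, 7, 8, 9, 10, 11}, which is all 11 elements.
No 3 of the 10 groups cover everything (all 120 combinations miss at least one element), so 4 is optimal.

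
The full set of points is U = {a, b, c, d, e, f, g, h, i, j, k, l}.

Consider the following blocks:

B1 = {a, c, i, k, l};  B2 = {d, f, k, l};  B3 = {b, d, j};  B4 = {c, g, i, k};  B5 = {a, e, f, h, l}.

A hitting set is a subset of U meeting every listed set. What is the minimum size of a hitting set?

3

T = {a, b, k} meets every block (each contains at least one member of T), and |T| = 3.
The blocks B3, B4, B5 are pairwise disjoint, so any hitting set needs a separate point for each — at least 3. Hence 3 is optimal.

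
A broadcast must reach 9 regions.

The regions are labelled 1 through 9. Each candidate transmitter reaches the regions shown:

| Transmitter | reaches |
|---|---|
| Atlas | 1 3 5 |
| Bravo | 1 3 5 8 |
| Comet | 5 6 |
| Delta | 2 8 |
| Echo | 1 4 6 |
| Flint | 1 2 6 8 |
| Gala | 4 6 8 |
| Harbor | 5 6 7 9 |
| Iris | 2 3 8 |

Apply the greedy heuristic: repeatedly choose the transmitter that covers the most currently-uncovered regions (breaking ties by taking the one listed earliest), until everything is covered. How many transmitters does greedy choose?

4

Greedy: pick Bravo (covers 4 new) → pick Harbor (covers 3 new) → pick Delta (covers 1 new) → pick Echo (covers 1 new). Total picks: 4.
(The true minimum cover uses only 3 transmitters, so greedy is not optimal here.)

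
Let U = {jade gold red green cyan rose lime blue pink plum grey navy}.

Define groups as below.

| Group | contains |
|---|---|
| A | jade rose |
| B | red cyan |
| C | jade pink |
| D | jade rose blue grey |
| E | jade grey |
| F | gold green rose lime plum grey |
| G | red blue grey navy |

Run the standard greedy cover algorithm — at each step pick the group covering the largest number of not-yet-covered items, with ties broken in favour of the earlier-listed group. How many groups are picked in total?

Greedy: pick F (covers 6 new) → pick G (covers 3 new) → pick C (covers 2 new) → pick B (covers 1 new). Total picks: 4.

4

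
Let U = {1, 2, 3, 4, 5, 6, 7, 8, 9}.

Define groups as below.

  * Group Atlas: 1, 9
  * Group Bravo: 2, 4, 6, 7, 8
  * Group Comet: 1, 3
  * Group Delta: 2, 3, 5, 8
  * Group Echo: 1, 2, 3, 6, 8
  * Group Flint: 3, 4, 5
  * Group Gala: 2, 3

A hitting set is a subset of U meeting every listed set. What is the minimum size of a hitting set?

3

Take H = {3, 6, 9}. Each listed group contains at least one of these, so H is a hitting set of size 3.
No choice of 2 items meets every group, so 3 is the minimum.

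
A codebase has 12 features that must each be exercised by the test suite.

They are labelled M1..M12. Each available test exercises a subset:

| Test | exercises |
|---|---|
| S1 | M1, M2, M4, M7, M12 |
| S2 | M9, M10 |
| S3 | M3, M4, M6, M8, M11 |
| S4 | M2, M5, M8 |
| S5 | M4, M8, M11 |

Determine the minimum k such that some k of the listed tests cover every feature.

4

S1 and S2 and S3 and S4 together: S1 ∪ S2 ∪ S3 ∪ S4 = {M1, M2, M3, M4, M5, M6, M7, M8, M9, M10, M11, M12} — every feature is covered.
Only S4 contains M5, so S4 is forced; the remaining 9 features need at least 3 more tests (each remaining test adds at most 4) — so at least 4 tests are needed, and 4 is optimal.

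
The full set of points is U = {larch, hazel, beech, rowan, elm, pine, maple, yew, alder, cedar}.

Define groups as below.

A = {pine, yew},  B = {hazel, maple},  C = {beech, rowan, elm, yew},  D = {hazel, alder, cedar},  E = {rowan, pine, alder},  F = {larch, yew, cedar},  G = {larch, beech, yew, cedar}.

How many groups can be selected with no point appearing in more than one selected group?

B, E, G are pairwise disjoint (B={hazel,maple}; E={rowan,pine,alder}; G={larch,beech,yew,cedar}).
Every remaining group overlaps one of these, and no 4 of the listed groups are pairwise disjoint, so 3 is the maximum.

3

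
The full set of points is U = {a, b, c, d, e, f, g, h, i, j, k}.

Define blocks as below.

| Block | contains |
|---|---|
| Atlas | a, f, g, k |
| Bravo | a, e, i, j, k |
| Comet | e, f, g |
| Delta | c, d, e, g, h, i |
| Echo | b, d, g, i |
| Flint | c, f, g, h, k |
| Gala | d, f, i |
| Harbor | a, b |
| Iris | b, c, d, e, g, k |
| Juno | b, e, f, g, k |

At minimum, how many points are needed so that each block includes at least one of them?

3

T = {a, d, g} meets every block (each contains at least one member of T), and |T| = 3.
No choice of 2 points meets every block, so 3 is the minimum.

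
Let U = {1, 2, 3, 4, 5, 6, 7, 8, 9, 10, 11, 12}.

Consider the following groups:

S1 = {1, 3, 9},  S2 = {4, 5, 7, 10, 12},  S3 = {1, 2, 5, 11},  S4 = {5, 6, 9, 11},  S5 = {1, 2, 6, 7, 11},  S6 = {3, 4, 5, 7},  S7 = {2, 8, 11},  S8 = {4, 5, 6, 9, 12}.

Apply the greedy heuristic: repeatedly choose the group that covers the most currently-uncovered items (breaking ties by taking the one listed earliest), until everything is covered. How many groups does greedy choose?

4

Greedy: pick S2 (covers 5 new) → pick S5 (covers 4 new) → pick S1 (covers 2 new) → pick S7 (covers 1 new). Total picks: 4.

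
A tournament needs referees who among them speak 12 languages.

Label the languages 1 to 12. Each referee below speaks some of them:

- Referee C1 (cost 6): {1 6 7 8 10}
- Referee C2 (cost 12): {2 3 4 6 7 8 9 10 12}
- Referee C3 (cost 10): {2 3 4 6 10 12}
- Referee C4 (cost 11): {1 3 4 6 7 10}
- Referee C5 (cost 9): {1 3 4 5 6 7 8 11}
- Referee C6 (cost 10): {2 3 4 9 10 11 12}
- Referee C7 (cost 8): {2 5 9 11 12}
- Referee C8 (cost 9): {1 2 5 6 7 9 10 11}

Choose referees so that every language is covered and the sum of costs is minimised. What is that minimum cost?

19

C5, C6 together cover every language (C5 ∪ C6 = {1, 2, 3, 4, 5, 6, 7, 8, 9, 10, 11, 12}); total cost 9 + 10 = 19.
No covering selection has total cost below 19.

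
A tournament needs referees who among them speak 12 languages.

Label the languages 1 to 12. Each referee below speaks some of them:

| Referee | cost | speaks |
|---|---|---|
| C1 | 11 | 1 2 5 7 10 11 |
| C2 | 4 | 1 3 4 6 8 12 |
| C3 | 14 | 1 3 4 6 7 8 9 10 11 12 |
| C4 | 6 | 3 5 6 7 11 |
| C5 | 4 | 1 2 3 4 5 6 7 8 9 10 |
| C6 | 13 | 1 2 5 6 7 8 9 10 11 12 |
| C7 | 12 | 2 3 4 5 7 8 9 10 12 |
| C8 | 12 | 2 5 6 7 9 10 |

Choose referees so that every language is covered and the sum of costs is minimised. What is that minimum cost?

C2, C4, C5 together cover every language (C2 ∪ C4 ∪ C5 = {1, 2, 3, 4, 5, 6, 7, 8, 9, 10, 11, 12}); total cost 4 + 6 + 4 = 14.
No covering selection has total cost below 14.

14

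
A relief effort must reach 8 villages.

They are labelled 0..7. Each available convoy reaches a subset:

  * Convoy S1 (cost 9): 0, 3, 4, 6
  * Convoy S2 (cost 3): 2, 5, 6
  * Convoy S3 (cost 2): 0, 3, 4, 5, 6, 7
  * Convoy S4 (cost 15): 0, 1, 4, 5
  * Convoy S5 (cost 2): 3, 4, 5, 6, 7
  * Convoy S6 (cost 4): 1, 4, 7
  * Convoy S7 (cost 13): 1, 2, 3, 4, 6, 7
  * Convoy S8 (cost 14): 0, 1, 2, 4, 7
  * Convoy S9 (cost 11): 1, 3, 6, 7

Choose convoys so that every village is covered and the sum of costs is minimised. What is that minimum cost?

S2, S3, S6 together cover every village (S2 ∪ S3 ∪ S6 = {0, 1, 2, 3, 4, 5, 6, 7}); total cost 3 + 2 + 4 = 9.
No covering selection has total cost below 9.

9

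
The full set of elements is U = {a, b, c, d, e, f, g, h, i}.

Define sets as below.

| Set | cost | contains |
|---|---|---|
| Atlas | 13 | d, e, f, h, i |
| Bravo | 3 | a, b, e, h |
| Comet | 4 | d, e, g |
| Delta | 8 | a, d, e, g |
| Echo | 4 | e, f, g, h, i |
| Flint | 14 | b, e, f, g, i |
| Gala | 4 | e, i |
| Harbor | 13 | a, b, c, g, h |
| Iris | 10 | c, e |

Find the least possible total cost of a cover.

Bravo, Comet, Echo, Iris together cover every element (Bravo ∪ Comet ∪ Echo ∪ Iris = {a, b, c, d, e, f, g, h, i}); total cost 3 + 4 + 4 + 10 = 21.
No covering selection has total cost below 21.

21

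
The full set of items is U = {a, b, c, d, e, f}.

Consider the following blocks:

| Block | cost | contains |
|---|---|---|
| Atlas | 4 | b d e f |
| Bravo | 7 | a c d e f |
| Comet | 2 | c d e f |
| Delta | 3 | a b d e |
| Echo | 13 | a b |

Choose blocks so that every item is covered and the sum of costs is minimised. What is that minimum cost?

5

Comet, Delta together cover every item (Comet ∪ Delta = {a, b, c, d, e, f}); total cost 2 + 3 = 5.
No covering selection has total cost below 5.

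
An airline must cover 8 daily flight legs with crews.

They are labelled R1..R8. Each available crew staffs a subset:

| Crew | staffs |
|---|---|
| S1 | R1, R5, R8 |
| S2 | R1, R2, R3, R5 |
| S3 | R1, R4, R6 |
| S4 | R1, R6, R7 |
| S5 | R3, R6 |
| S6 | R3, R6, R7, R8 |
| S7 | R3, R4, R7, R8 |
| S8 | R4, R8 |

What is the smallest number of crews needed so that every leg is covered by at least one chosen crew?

3

S2 and S5 and S7 together: S2 ∪ S5 ∪ S7 = {R1, R2, R3, R4, R5, R6, R7, R8} — every leg is covered.
Only S2 contains R2, so S2 is forced; the remaining 4 legs need at least 2 more crews (each remaining crew adds at most 3) — so at least 3 crews are needed, and 3 is optimal.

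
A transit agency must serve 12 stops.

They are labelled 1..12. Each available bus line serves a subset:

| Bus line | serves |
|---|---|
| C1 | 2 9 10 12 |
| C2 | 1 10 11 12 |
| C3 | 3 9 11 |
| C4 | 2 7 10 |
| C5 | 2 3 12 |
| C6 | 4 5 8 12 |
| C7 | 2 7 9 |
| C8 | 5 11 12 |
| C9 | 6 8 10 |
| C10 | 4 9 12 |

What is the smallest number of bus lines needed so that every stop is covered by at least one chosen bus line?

Take {C2, C3, C4, C6, C9}. Their union is {1, 2, 3, 4, 5, 6, 7, 8, 9, 10, 11, 12}, which is all 12 stops.
No 4 of the 10 bus lines cover everything (all 210 combinations miss at least one stop), so 5 is optimal.

5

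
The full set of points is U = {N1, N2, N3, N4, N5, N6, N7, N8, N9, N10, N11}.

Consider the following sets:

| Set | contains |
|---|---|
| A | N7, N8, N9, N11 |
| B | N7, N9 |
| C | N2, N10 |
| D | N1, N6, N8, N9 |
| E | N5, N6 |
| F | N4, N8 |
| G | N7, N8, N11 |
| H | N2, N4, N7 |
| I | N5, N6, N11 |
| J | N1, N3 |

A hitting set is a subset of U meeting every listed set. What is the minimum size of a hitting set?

5

Take T = {N1, N6, N7, N8, N10}. Each listed set contains at least one of these, so T is a hitting set of size 5.
The sets B, C, E, F, J are pairwise disjoint, so any hitting set needs a separate point for each — at least 5. Hence 5 is optimal.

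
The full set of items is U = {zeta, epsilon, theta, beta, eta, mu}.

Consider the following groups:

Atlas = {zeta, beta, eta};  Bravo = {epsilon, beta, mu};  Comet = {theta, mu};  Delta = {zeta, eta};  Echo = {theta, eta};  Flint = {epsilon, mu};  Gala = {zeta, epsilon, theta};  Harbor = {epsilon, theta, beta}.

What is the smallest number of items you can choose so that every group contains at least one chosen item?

3

The 3 items {zeta, epsilon, theta} hit every group.
No choice of 2 items meets every group, so 3 is the minimum.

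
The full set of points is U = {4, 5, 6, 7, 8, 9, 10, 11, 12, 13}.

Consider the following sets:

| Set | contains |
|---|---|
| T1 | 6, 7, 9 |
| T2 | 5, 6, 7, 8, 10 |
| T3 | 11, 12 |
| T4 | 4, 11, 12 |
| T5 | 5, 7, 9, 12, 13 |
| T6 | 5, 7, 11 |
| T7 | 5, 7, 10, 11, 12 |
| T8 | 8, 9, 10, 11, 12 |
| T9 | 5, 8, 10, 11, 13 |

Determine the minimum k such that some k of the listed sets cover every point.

3

Take {T2, T4, T5}. Their union is {4, 5, 6, 7, 8, 9, 10, 11, 12, 13}, which is all 10 points.
Only T4 contains 4, so T4 is forced; the remaining 7 points need at least 2 more sets (each remaining set adds at most 5) — so at least 3 sets are needed, and 3 is optimal.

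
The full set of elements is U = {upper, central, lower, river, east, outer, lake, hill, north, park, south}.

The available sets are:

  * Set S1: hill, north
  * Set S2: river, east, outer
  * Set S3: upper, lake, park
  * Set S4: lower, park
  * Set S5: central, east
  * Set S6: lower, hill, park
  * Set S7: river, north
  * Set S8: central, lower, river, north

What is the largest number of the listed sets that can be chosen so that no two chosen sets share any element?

S3, S5, S7 are pairwise disjoint (S3={upper,lake,park}; S5={central,east}; S7={river,north}).
Every remaining set overlaps one of these, and no 4 of the listed sets are pairwise disjoint, so 3 is the maximum.

3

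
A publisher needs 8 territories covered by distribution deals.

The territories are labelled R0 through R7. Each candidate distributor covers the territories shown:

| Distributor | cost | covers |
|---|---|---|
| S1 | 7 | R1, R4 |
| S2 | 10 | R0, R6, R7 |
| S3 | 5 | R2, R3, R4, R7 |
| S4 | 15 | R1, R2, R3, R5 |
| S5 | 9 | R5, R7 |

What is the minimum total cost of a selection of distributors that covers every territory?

30

S2, S3, S4 together cover every territory (S2 ∪ S3 ∪ S4 = {R0, R1, R2, R3, R4, R5, R6, R7}); total cost 10 + 5 + 15 = 30.
The greedy pick S3, S2, S1, S5 costs 31; no covering selection beats 30.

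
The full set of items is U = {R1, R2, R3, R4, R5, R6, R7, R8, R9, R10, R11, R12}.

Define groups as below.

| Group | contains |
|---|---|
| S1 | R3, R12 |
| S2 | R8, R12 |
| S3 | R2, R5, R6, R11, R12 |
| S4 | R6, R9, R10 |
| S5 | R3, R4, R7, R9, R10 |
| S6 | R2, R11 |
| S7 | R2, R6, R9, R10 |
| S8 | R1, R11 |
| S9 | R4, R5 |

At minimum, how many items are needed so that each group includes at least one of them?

4

H = {R5, R9, R11, R12} meets every group (each contains at least one member of H), and |H| = 4.
The groups S2, S7, S8, S9 are pairwise disjoint, so any hitting set needs a separate item for each — at least 4. Hence 4 is optimal.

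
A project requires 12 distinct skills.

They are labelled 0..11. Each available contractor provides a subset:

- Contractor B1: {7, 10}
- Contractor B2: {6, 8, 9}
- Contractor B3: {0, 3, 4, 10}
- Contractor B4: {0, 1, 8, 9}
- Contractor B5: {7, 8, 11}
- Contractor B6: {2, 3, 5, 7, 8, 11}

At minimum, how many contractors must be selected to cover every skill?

4

Take {B2, B3, B4, B6}. Their union is {0, 1, 2, 3, 4, 5, 6, 7, 8, 9, 10, 11}, which is all 12 skills.
No 3 of the 6 contractors cover everything (all 20 combinations miss at least one skill), so 4 is optimal.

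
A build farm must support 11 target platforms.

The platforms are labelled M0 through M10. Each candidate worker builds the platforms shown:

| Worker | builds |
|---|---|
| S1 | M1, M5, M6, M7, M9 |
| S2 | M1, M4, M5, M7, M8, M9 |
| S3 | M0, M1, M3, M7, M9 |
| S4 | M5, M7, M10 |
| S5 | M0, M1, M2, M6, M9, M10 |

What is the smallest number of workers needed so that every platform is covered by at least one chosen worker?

3

S2 and S3 and S5 together: S2 ∪ S3 ∪ S5 = {M0, M1, M2, M3, M4, M5, M6, M7, M8, M9, M10} — every platform is covered.
Only S5 contains M2, so S5 is forced; the remaining 5 platforms need at least 2 more workers (each remaining worker adds at most 4) — so at least 3 workers are needed, and 3 is optimal.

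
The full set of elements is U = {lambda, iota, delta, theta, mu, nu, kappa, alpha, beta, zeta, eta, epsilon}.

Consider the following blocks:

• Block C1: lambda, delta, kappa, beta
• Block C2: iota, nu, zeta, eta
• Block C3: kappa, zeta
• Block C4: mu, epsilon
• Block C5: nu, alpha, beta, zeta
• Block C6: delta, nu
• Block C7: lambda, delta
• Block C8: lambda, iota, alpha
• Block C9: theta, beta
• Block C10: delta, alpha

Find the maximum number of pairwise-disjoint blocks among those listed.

C3, C4, C6, C8, C9 are pairwise disjoint (C3={kappa,zeta}; C4={mu,epsilon}; C6={delta,nu}; C8={lambda,iota,alpha}; C9={theta,beta}).
Every remaining block overlaps one of these, and no 6 of the listed blocks are pairwise disjoint, so 5 is the maximum.

5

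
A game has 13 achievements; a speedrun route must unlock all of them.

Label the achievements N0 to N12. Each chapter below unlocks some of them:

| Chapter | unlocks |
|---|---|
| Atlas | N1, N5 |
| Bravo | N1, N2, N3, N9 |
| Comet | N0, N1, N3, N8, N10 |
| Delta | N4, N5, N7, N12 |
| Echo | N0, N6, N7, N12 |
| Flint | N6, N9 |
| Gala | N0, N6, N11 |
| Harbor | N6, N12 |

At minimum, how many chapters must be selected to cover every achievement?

Take {Bravo, Comet, Delta, Gala}. Their union is {N0, N1, N2, N3, N4, N5, N6, N7, N8, N9, N10, N11, N12}, which is all 13 achievements.
Only Bravo contains N2, so Bravo is forced; the remaining 9 achievements need at least 3 more chapters (each remaining chapter adds at most 4) — so at least 4 chapters are needed, and 4 is optimal.

4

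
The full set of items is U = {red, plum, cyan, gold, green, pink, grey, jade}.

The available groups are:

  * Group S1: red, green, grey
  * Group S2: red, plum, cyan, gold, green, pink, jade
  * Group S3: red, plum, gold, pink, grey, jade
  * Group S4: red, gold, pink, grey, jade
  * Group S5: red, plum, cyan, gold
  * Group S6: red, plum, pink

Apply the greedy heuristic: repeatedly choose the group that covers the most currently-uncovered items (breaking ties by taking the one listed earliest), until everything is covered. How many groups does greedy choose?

Greedy: pick S2 (covers 7 new) → pick S1 (covers 1 new). Total picks: 2.

2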